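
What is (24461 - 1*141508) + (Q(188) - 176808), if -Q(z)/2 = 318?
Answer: -294491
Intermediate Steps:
Q(z) = -636 (Q(z) = -2*318 = -636)
(24461 - 1*141508) + (Q(188) - 176808) = (24461 - 1*141508) + (-636 - 176808) = (24461 - 141508) - 177444 = -117047 - 177444 = -294491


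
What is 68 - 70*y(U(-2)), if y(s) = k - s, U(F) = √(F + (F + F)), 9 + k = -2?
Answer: 838 + 70*I*√6 ≈ 838.0 + 171.46*I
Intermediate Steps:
k = -11 (k = -9 - 2 = -11)
U(F) = √3*√F (U(F) = √(F + 2*F) = √(3*F) = √3*√F)
y(s) = -11 - s
68 - 70*y(U(-2)) = 68 - 70*(-11 - √3*√(-2)) = 68 - 70*(-11 - √3*I*√2) = 68 - 70*(-11 - I*√6) = 68 + (770 + 70*I*√6) = 838 + 70*I*√6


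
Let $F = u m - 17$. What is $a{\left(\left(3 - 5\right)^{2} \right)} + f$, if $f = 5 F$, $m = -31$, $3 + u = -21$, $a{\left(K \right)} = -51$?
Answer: $3584$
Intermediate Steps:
$u = -24$ ($u = -3 - 21 = -24$)
$F = 727$ ($F = \left(-24\right) \left(-31\right) - 17 = 744 - 17 = 727$)
$f = 3635$ ($f = 5 \cdot 727 = 3635$)
$a{\left(\left(3 - 5\right)^{2} \right)} + f = -51 + 3635 = 3584$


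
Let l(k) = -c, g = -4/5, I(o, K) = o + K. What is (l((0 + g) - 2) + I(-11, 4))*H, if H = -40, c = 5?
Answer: 480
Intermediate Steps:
I(o, K) = K + o
g = -⅘ (g = -4*⅕ = -⅘ ≈ -0.80000)
l(k) = -5 (l(k) = -1*5 = -5)
(l((0 + g) - 2) + I(-11, 4))*H = (-5 + (4 - 11))*(-40) = (-5 - 7)*(-40) = -12*(-40) = 480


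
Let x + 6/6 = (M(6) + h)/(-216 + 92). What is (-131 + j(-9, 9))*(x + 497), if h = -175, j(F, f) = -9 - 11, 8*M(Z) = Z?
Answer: -37253663/496 ≈ -75108.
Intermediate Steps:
M(Z) = Z/8
j(F, f) = -20
x = 201/496 (x = -1 + ((⅛)*6 - 175)/(-216 + 92) = -1 + (¾ - 175)/(-124) = -1 - 697/4*(-1/124) = -1 + 697/496 = 201/496 ≈ 0.40524)
(-131 + j(-9, 9))*(x + 497) = (-131 - 20)*(201/496 + 497) = -151*246713/496 = -37253663/496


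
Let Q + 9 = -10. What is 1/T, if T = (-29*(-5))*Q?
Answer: -1/2755 ≈ -0.00036298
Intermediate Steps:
Q = -19 (Q = -9 - 10 = -19)
T = -2755 (T = -29*(-5)*(-19) = 145*(-19) = -2755)
1/T = 1/(-2755) = -1/2755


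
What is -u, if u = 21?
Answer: -21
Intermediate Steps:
-u = -1*21 = -21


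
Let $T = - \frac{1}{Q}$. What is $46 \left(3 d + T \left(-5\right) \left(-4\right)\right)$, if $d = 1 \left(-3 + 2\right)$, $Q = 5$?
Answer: $-322$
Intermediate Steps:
$d = -1$ ($d = 1 \left(-1\right) = -1$)
$T = - \frac{1}{5} \approx -0.2$
$46 \left(3 d + T \left(-5\right) \left(-4\right)\right) = 46 \left(3 \left(-1\right) + \left(- \frac{1}{5}\right) \left(-5\right) \left(-4\right)\right) = 46 \left(-3 + 1 \left(-4\right)\right) = 46 \left(-3 - 4\right) = 46 \left(-7\right) = -322$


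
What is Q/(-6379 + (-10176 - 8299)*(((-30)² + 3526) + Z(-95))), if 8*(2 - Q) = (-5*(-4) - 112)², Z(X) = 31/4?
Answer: 1408/109226547 ≈ 1.2891e-5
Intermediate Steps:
Z(X) = 31/4 (Z(X) = 31*(¼) = 31/4)
Q = -1056 (Q = 2 - (-5*(-4) - 112)²/8 = 2 - (20 - 112)²/8 = 2 - ⅛*(-92)² = 2 - ⅛*8464 = 2 - 1058 = -1056)
Q/(-6379 + (-10176 - 8299)*(((-30)² + 3526) + Z(-95))) = -1056/(-6379 + (-10176 - 8299)*(((-30)² + 3526) + 31/4)) = -1056/(-6379 - 18475*((900 + 3526) + 31/4)) = -1056/(-6379 - 18475*(4426 + 31/4)) = -1056/(-6379 - 18475*17735/4) = -1056/(-6379 - 327654125/4) = -1056/(-327679641/4) = -1056*(-4/327679641) = 1408/109226547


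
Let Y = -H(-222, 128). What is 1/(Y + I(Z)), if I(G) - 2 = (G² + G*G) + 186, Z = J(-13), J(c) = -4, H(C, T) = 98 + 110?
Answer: 1/12 ≈ 0.083333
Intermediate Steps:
H(C, T) = 208
Z = -4
Y = -208 (Y = -1*208 = -208)
I(G) = 188 + 2*G² (I(G) = 2 + ((G² + G*G) + 186) = 2 + ((G² + G²) + 186) = 2 + (2*G² + 186) = 2 + (186 + 2*G²) = 188 + 2*G²)
1/(Y + I(Z)) = 1/(-208 + (188 + 2*(-4)²)) = 1/(-208 + (188 + 2*16)) = 1/(-208 + (188 + 32)) = 1/(-208 + 220) = 1/12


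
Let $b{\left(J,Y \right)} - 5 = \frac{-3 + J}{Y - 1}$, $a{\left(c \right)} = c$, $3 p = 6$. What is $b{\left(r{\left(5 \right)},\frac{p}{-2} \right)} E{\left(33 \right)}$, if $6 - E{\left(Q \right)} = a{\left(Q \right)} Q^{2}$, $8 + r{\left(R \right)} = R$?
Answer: $-287448$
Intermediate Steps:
$p = 2$ ($p = \frac{1}{3} \cdot 6 = 2$)
$r{\left(R \right)} = -8 + R$
$E{\left(Q \right)} = 6 - Q^{3}$ ($E{\left(Q \right)} = 6 - Q Q^{2} = 6 - Q^{3}$)
$b{\left(J,Y \right)} = 5 + \frac{-3 + J}{-1 + Y}$ ($b{\left(J,Y \right)} = 5 + \frac{-3 + J}{Y - 1} = 5 + \frac{-3 + J}{-1 + Y}$)
$b{\left(r{\left(5 \right)},\frac{p}{-2} \right)} E{\left(33 \right)} = \frac{-8 + \left(-8 + 5\right) + 5 \frac{2}{-2}}{-1 + \frac{2}{-2}} \left(6 - 33^{3}\right) = \frac{-8 - 3 + 5 \cdot 2 \left(- \frac{1}{2}\right)}{-1 + 2 \left(- \frac{1}{2}\right)} \left(6 - 35937\right) = \frac{-8 - 3 + 5 \left(-1\right)}{-1 - 1} \left(6 - 35937\right) = \frac{-8 - 3 - 5}{-2} \left(-35931\right) = \left(- \frac{1}{2}\right) \left(-16\right) \left(-35931\right) = 8 \left(-35931\right) = -287448$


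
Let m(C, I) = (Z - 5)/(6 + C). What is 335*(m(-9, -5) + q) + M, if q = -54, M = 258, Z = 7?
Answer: -54166/3 ≈ -18055.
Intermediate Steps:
m(C, I) = 2/(6 + C) (m(C, I) = (7 - 5)/(6 + C) = 2/(6 + C))
335*(m(-9, -5) + q) + M = 335*(2/(6 - 9) - 54) + 258 = 335*(2/(-3) - 54) + 258 = 335*(2*(-⅓) - 54) + 258 = 335*(-⅔ - 54) + 258 = 335*(-164/3) + 258 = -54940/3 + 258 = -54166/3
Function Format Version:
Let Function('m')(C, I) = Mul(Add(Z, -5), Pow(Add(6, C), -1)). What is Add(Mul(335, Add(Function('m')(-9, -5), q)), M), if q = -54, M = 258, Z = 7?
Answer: Rational(-54166, 3) ≈ -18055.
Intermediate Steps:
Function('m')(C, I) = Mul(2, Pow(Add(6, C), -1)) (Function('m')(C, I) = Mul(Add(7, -5), Pow(Add(6, C), -1)) = Mul(2, Pow(Add(6, C), -1)))
Add(Mul(335, Add(Function('m')(-9, -5), q)), M) = Add(Mul(335, Add(Mul(2, Pow(Add(6, -9), -1)), -54)), 258) = Add(Mul(335, Add(Mul(2, Pow(-3, -1)), -54)), 258) = Add(Mul(335, Add(Mul(2, Rational(-1, 3)), -54)), 258) = Add(Mul(335, Add(Rational(-2, 3), -54)), 258) = Add(Mul(335, Rational(-164, 3)), 258) = Add(Rational(-54940, 3), 258) = Rational(-54166, 3)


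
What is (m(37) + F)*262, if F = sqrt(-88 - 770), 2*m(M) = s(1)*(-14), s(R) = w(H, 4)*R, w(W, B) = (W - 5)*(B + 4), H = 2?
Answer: 44016 + 262*I*sqrt(858) ≈ 44016.0 + 7674.4*I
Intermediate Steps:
w(W, B) = (-5 + W)*(4 + B)
s(R) = -24*R (s(R) = (-20 - 5*4 + 4*2 + 4*2)*R = (-20 - 20 + 8 + 8)*R = -24*R)
m(M) = 168 (m(M) = (-24*1*(-14))/2 = (-24*(-14))/2 = (1/2)*336 = 168)
F = I*sqrt(858) (F = sqrt(-858) = I*sqrt(858) ≈ 29.292*I)
(m(37) + F)*262 = (168 + I*sqrt(858))*262 = 44016 + 262*I*sqrt(858)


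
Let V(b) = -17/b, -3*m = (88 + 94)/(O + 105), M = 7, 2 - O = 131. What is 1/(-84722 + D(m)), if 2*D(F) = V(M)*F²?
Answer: -2592/219619535 ≈ -1.1802e-5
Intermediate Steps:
O = -129 (O = 2 - 1*131 = 2 - 131 = -129)
m = 91/36 (m = -(88 + 94)/(3*(-129 + 105)) = -182/(3*(-24)) = -182*(-1)/(3*24) = -⅓*(-91/12) = 91/36 ≈ 2.5278)
D(F) = -17*F²/14 (D(F) = ((-17/7)*F²)/2 = ((-17*⅐)*F²)/2 = (-17*F²/7)/2 = -17*F²/14)
1/(-84722 + D(m)) = 1/(-84722 - 17*(91/36)²/14) = 1/(-84722 - 17/14*8281/1296) = 1/(-84722 - 20111/2592) = 1/(-219619535/2592) = -2592/219619535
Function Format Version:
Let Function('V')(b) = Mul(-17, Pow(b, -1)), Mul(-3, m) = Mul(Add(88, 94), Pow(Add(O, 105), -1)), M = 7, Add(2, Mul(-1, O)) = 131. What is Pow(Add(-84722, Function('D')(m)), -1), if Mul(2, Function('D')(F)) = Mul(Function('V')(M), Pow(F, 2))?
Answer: Rational(-2592, 219619535) ≈ -1.1802e-5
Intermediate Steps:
O = -129 (O = Add(2, Mul(-1, 131)) = Add(2, -131) = -129)
m = Rational(91, 36) (m = Mul(Rational(-1, 3), Mul(Add(88, 94), Pow(Add(-129, 105), -1))) = Mul(Rational(-1, 3), Mul(182, Pow(-24, -1))) = Mul(Rational(-1, 3), Mul(182, Rational(-1, 24))) = Mul(Rational(-1, 3), Rational(-91, 12)) = Rational(91, 36) ≈ 2.5278)
Function('D')(F) = Mul(Rational(-17, 14), Pow(F, 2)) (Function('D')(F) = Mul(Rational(1, 2), Mul(Mul(-17, Pow(7, -1)), Pow(F, 2))) = Mul(Rational(1, 2), Mul(Mul(-17, Rational(1, 7)), Pow(F, 2))) = Mul(Rational(1, 2), Mul(Rational(-17, 7), Pow(F, 2))) = Mul(Rational(-17, 14), Pow(F, 2)))
Pow(Add(-84722, Function('D')(m)), -1) = Pow(Add(-84722, Mul(Rational(-17, 14), Pow(Rational(91, 36), 2))), -1) = Pow(Add(-84722, Mul(Rational(-17, 14), Rational(8281, 1296))), -1) = Pow(Add(-84722, Rational(-20111, 2592)), -1) = Pow(Rational(-219619535, 2592), -1) = Rational(-2592, 219619535)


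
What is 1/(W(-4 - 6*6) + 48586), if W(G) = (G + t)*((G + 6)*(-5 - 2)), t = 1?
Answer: 1/39304 ≈ 2.5443e-5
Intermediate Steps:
W(G) = (1 + G)*(-42 - 7*G) (W(G) = (G + 1)*((G + 6)*(-5 - 2)) = (1 + G)*((6 + G)*(-7)) = (1 + G)*(-42 - 7*G))
1/(W(-4 - 6*6) + 48586) = 1/((-42 - 49*(-4 - 6*6) - 7*(-4 - 6*6)²) + 48586) = 1/((-42 - 49*(-4 - 36) - 7*(-4 - 36)²) + 48586) = 1/((-42 - 49*(-40) - 7*(-40)²) + 48586) = 1/((-42 + 1960 - 7*1600) + 48586) = 1/((-42 + 1960 - 11200) + 48586) = 1/(-9282 + 48586) = 1/39304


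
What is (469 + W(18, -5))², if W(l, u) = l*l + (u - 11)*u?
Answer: 762129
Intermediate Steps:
W(l, u) = l² + u*(-11 + u) (W(l, u) = l² + (-11 + u)*u = l² + u*(-11 + u))
(469 + W(18, -5))² = (469 + (18² + (-5)² - 11*(-5)))² = (469 + (324 + 25 + 55))² = (469 + 404)² = 873² = 762129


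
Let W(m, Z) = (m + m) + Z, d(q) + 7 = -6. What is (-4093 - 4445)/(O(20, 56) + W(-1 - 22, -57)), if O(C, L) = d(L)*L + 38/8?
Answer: 34152/3305 ≈ 10.333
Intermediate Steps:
d(q) = -13 (d(q) = -7 - 6 = -13)
O(C, L) = 19/4 - 13*L (O(C, L) = -13*L + 38/8 = -13*L + 38*(⅛) = -13*L + 19/4 = 19/4 - 13*L)
W(m, Z) = Z + 2*m (W(m, Z) = 2*m + Z = Z + 2*m)
(-4093 - 4445)/(O(20, 56) + W(-1 - 22, -57)) = (-4093 - 4445)/((19/4 - 13*56) + (-57 + 2*(-1 - 22))) = -8538/((19/4 - 728) + (-57 + 2*(-23))) = -8538/(-2893/4 + (-57 - 46)) = -8538/(-2893/4 - 103) = -8538/(-3305/4) = -8538*(-4/3305) = 34152/3305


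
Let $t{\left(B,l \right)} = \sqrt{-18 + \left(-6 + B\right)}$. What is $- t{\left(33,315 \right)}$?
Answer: $-3$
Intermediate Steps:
$t{\left(B,l \right)} = \sqrt{-24 + B}$
$- t{\left(33,315 \right)} = - \sqrt{-24 + 33} = - \sqrt{9} = \left(-1\right) 3 = -3$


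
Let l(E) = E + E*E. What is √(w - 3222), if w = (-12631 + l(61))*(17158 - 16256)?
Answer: 2*I*√1996255 ≈ 2825.8*I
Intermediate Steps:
l(E) = E + E²
w = -7981798 (w = (-12631 + 61*(1 + 61))*(17158 - 16256) = (-12631 + 61*62)*902 = (-12631 + 3782)*902 = -8849*902 = -7981798)
√(w - 3222) = √(-7981798 - 3222) = √(-7985020) = 2*I*√1996255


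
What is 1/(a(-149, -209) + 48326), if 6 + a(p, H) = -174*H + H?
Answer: 1/84477 ≈ 1.1838e-5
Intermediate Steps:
a(p, H) = -6 - 173*H (a(p, H) = -6 + (-174*H + H) = -6 - 173*H)
1/(a(-149, -209) + 48326) = 1/((-6 - 173*(-209)) + 48326) = 1/((-6 + 36157) + 48326) = 1/(36151 + 48326) = 1/84477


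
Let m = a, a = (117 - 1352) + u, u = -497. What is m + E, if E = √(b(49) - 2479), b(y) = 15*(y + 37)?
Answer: -1732 + I*√1189 ≈ -1732.0 + 34.482*I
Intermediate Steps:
b(y) = 555 + 15*y (b(y) = 15*(37 + y) = 555 + 15*y)
E = I*√1189 (E = √((555 + 15*49) - 2479) = √((555 + 735) - 2479) = √(1290 - 2479) = √(-1189) = I*√1189 ≈ 34.482*I)
a = -1732 (a = (117 - 1352) - 497 = -1235 - 497 = -1732)
m = -1732
m + E = -1732 + I*√1189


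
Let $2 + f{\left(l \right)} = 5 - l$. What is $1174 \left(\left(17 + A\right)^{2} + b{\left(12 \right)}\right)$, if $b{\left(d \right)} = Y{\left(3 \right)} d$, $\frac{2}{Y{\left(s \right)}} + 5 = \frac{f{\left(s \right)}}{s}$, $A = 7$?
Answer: $\frac{3352944}{5} \approx 6.7059 \cdot 10^{5}$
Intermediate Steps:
$f{\left(l \right)} = 3 - l$ ($f{\left(l \right)} = -2 - \left(-5 + l\right) = 3 - l$)
$Y{\left(s \right)} = \frac{2}{-5 + \frac{3 - s}{s}}$
$b{\left(d \right)} = - \frac{2 d}{5}$ ($b{\left(d \right)} = \left(-2\right) 3 \frac{1}{-3 + 6 \cdot 3} d = \left(-2\right) 3 \frac{1}{-3 + 18} d = \left(-2\right) 3 \cdot \frac{1}{15} d = - \frac{2 d}{5}$)
$1174 \left(\left(17 + A\right)^{2} + b{\left(12 \right)}\right) = 1174 \left(\left(17 + 7\right)^{2} - \frac{24}{5}\right) = 1174 \left(24^{2} - \frac{24}{5}\right) = 1174 \left(576 - \frac{24}{5}\right) = 1174 \cdot \frac{2856}{5} = \frac{3352944}{5}$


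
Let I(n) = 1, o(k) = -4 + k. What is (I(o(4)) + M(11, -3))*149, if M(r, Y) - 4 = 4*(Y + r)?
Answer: 5513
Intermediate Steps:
M(r, Y) = 4 + 4*Y + 4*r (M(r, Y) = 4 + 4*(Y + r) = 4 + (4*Y + 4*r) = 4 + 4*Y + 4*r)
(I(o(4)) + M(11, -3))*149 = (1 + (4 + 4*(-3) + 4*11))*149 = (1 + (4 - 12 + 44))*149 = (1 + 36)*149 = 37*149 = 5513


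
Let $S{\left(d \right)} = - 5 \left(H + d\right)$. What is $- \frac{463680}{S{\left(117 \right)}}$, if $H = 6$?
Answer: $\frac{30912}{41} \approx 753.95$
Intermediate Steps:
$S{\left(d \right)} = -30 - 5 d$ ($S{\left(d \right)} = - 5 \left(6 + d\right) = -30 - 5 d$)
$- \frac{463680}{S{\left(117 \right)}} = - \frac{463680}{-30 - 585} = - \frac{463680}{-615} = \left(-463680\right) \left(- \frac{1}{615}\right) = \frac{30912}{41}$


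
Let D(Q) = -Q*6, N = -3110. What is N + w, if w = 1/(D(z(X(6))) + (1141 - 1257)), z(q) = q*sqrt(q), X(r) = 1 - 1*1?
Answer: -360761/116 ≈ -3110.0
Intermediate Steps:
X(r) = 0 (X(r) = 1 - 1 = 0)
z(q) = q**(3/2)
D(Q) = -6*Q
w = -1/116 (w = 1/(-6*0**(3/2) + (1141 - 1257)) = 1/(-6*0 - 116) = 1/(0 - 116) = 1/(-116) = -1/116 ≈ -0.0086207)
N + w = -3110 - 1/116 = -360761/116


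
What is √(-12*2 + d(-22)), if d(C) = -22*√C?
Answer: √(-24 - 22*I*√22) ≈ 6.4009 - 8.0605*I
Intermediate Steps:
√(-12*2 + d(-22)) = √(-12*2 - 22*I*√22) = √(-24 - 22*I*√22)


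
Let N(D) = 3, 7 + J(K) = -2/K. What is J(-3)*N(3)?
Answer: -19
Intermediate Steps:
J(K) = -7 - 2/K
J(-3)*N(3) = (-7 - 2/(-3))*3 = (-7 - 2*(-1/3))*3 = (-7 + 2/3)*3 = -19/3*3 = -19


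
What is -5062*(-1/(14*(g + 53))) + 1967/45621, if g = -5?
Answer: 38709221/5109552 ≈ 7.5759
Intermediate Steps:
-5062*(-1/(14*(g + 53))) + 1967/45621 = -5062*(-1/(14*(-5 + 53))) + 1967/45621 = -5062/((-14*48)) + 1967*(1/45621) = -5062/(-672) + 1967/45621 = -5062*(-1/672) + 1967/45621 = 2531/336 + 1967/45621 = 38709221/5109552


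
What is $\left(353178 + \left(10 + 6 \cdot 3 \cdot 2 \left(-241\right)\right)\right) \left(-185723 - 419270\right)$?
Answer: $-208427348416$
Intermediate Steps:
$\left(353178 + \left(10 + 6 \cdot 3 \cdot 2 \left(-241\right)\right)\right) \left(-185723 - 419270\right) = \left(353178 + \left(10 + 18 \cdot 2 \left(-241\right)\right)\right) \left(-604993\right) = \left(353178 + \left(10 + 36 \left(-241\right)\right)\right) \left(-604993\right) = \left(353178 + \left(10 - 8676\right)\right) \left(-604993\right) = \left(353178 - 8666\right) \left(-604993\right) = 344512 \left(-604993\right) = -208427348416$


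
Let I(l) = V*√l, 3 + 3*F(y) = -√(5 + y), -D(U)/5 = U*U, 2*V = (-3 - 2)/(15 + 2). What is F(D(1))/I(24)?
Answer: 17*√6/30 ≈ 1.3880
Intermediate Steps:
V = -5/34 (V = ((-3 - 2)/(15 + 2))/2 = (-5/17)/2 = (-5*1/17)/2 = (½)*(-5/17) = -5/34 ≈ -0.14706)
D(U) = -5*U² (D(U) = -5*U*U = -5*U²)
F(y) = -1 - √(5 + y)/3 (F(y) = -1 + (-√(5 + y))/3 = -1 - √(5 + y)/3)
I(l) = -5*√l/34
F(D(1))/I(24) = (-1 - √(5 - 5*1²)/3)/((-5*√6/17)) = (-1 - √(5 - 5*1)/3)/((-5*√6/17)) = (-1 - √(5 - 5)/3)/((-5*√6/17)) = (-1 - √0/3)*(-17*√6/30) = (-1 - ⅓*0)*(-17*√6/30) = (-1 + 0)*(-17*√6/30) = -(-17)*√6/30 = 17*√6/30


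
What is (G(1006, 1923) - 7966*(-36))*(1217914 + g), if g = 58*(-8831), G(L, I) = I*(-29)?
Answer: 163026747444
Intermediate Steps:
G(L, I) = -29*I
g = -512198
(G(1006, 1923) - 7966*(-36))*(1217914 + g) = (-29*1923 - 7966*(-36))*(1217914 - 512198) = (-55767 + 286776)*705716 = 231009*705716 = 163026747444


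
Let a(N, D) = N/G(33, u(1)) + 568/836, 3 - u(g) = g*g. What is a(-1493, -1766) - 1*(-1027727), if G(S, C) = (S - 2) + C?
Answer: 644356888/627 ≈ 1.0277e+6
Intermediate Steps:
u(g) = 3 - g² (u(g) = 3 - g*g = 3 - g²)
G(S, C) = -2 + C + S (G(S, C) = (-2 + S) + C = -2 + C + S)
a(N, D) = 142/209 + N/33 (a(N, D) = N/(-2 + (3 - 1*1²) + 33) + 568/836 = N/(-2 + (3 - 1*1) + 33) + 568*(1/836) = N/(-2 + (3 - 1) + 33) + 142/209 = N/(-2 + 2 + 33) + 142/209 = N/33 + 142/209 = 142/209 + N/33)
a(-1493, -1766) - 1*(-1027727) = (142/209 + (1/33)*(-1493)) - 1*(-1027727) = (142/209 - 1493/33) + 1027727 = -27941/627 + 1027727 = 644356888/627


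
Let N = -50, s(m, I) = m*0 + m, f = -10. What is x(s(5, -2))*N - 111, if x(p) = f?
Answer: 389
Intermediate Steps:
s(m, I) = m (s(m, I) = 0 + m = m)
x(p) = -10
x(s(5, -2))*N - 111 = -10*(-50) - 111 = 500 - 111 = 389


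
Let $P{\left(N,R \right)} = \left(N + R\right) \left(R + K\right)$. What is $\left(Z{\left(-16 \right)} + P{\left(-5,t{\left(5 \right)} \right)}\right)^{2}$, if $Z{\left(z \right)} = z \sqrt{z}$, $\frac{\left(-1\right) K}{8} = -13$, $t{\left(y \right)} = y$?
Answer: $-4096$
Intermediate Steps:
$K = 104$ ($K = \left(-8\right) \left(-13\right) = 104$)
$P{\left(N,R \right)} = \left(104 + R\right) \left(N + R\right)$ ($P{\left(N,R \right)} = \left(N + R\right) \left(R + 104\right) = \left(N + R\right) \left(104 + R\right) = \left(104 + R\right) \left(N + R\right)$)
$Z{\left(z \right)} = z^{\frac{3}{2}}$
$\left(Z{\left(-16 \right)} + P{\left(-5,t{\left(5 \right)} \right)}\right)^{2} = \left(\left(-16\right)^{\frac{3}{2}} + \left(5^{2} + 104 \left(-5\right) + 104 \cdot 5 - 25\right)\right)^{2} = \left(- 64 i + \left(25 - 520 + 520 - 25\right)\right)^{2} = \left(- 64 i + 0\right)^{2} = \left(- 64 i\right)^{2} = -4096$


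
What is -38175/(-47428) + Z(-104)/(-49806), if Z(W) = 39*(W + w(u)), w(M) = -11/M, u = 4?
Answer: 699599557/787399656 ≈ 0.88849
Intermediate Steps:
Z(W) = -429/4 + 39*W (Z(W) = 39*(W - 11/4) = 39*(-11/4 + W) = -429/4 + 39*W)
-38175/(-47428) + Z(-104)/(-49806) = -38175/(-47428) + (-429/4 + 39*(-104))/(-49806) = -38175*(-1/47428) + (-429/4 - 4056)*(-1/49806) = 38175/47428 - 16653/4*(-1/49806) = 38175/47428 + 5551/66408 = 699599557/787399656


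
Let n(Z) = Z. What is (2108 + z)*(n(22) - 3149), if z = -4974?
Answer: 8961982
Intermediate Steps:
(2108 + z)*(n(22) - 3149) = (2108 - 4974)*(22 - 3149) = -2866*(-3127) = 8961982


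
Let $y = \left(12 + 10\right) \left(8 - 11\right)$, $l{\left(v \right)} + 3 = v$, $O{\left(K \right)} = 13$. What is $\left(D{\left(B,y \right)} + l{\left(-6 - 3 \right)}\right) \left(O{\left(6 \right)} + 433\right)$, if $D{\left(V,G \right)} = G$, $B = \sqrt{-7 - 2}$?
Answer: $-34788$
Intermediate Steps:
$l{\left(v \right)} = -3 + v$
$B = 3 i$ ($B = \sqrt{-9} = 3 i \approx 3.0 i$)
$y = -66$ ($y = 22 \left(-3\right) = -66$)
$\left(D{\left(B,y \right)} + l{\left(-6 - 3 \right)}\right) \left(O{\left(6 \right)} + 433\right) = \left(-66 - 12\right) \left(13 + 433\right) = \left(-66 - 12\right) 446 = \left(-78\right) 446 = -34788$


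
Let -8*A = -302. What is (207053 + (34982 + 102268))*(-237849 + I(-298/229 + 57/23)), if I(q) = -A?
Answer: -327620486741/4 ≈ -8.1905e+10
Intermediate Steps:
A = 151/4 (A = -⅛*(-302) = 151/4 ≈ 37.750)
I(q) = -151/4 (I(q) = -1*151/4 = -151/4)
(207053 + (34982 + 102268))*(-237849 + I(-298/229 + 57/23)) = (207053 + (34982 + 102268))*(-237849 - 151/4) = (207053 + 137250)*(-951547/4) = 344303*(-951547/4) = -327620486741/4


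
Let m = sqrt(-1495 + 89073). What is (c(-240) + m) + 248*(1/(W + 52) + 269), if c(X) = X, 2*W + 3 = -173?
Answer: 598186/9 + sqrt(87578) ≈ 66761.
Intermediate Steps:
W = -88 (W = -3/2 + (1/2)*(-173) = -3/2 - 173/2 = -88)
m = sqrt(87578) ≈ 295.94
(c(-240) + m) + 248*(1/(W + 52) + 269) = (-240 + sqrt(87578)) + 248*(1/(-88 + 52) + 269) = (-240 + sqrt(87578)) + 248*(1/(-36) + 269) = (-240 + sqrt(87578)) + 248*(-1/36 + 269) = (-240 + sqrt(87578)) + 248*(9683/36) = (-240 + sqrt(87578)) + 600346/9 = 598186/9 + sqrt(87578)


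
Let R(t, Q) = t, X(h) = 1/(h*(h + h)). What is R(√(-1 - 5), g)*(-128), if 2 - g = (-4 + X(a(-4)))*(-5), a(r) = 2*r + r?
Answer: -128*I*√6 ≈ -313.53*I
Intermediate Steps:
a(r) = 3*r
X(h) = 1/(2*h²) (X(h) = 1/(h*(2*h)) = 1/(2*h²))
g = -5179/288 (g = 2 - (-4 + 1/(2*(3*(-4))²))*(-5) = 2 - (-4 + (½)/(-12)²)*(-5) = 2 - (-4 + (½)*(1/144))*(-5) = 2 - (-4 + 1/288)*(-5) = 2 - (-1151)*(-5)/288 = 2 - 1*5755/288 = 2 - 5755/288 = -5179/288 ≈ -17.983)
R(√(-1 - 5), g)*(-128) = √(-1 - 5)*(-128) = √(-6)*(-128) = (I*√6)*(-128) = -128*I*√6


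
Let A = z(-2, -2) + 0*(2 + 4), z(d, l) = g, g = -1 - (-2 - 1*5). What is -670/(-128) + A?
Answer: 719/64 ≈ 11.234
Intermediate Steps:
g = 6 (g = -1 - (-2 - 5) = -1 - 1*(-7) = -1 + 7 = 6)
z(d, l) = 6
A = 6 (A = 6 + 0*(2 + 4) = 6 + 0*6 = 6 + 0 = 6)
-670/(-128) + A = -670/(-128) + 6 = -670*(-1)/128 + 6 = -5*(-67/64) + 6 = 335/64 + 6 = 719/64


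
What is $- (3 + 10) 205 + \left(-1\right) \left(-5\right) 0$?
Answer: $-2665$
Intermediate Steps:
$- (3 + 10) 205 + \left(-1\right) \left(-5\right) 0 = \left(-1\right) 13 \cdot 205 + 5 \cdot 0 = \left(-13\right) 205 + 0 = -2665 + 0 = -2665$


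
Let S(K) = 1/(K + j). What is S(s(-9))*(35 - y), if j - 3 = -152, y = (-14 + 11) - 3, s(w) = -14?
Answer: -41/163 ≈ -0.25153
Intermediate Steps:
y = -6 (y = -3 - 3 = -6)
j = -149 (j = 3 - 152 = -149)
S(K) = 1/(-149 + K) (S(K) = 1/(K - 149) = 1/(-149 + K))
S(s(-9))*(35 - y) = (35 - 1*(-6))/(-149 - 14) = (35 + 6)/(-163) = -1/163*41 = -41/163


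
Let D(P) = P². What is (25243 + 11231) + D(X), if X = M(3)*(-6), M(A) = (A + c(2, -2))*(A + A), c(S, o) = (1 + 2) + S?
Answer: 119418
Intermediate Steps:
c(S, o) = 3 + S
M(A) = 2*A*(5 + A) (M(A) = (A + (3 + 2))*(A + A) = (A + 5)*(2*A) = (5 + A)*(2*A) = 2*A*(5 + A))
X = -288 (X = (2*3*(5 + 3))*(-6) = (2*3*8)*(-6) = 48*(-6) = -288)
(25243 + 11231) + D(X) = (25243 + 11231) + (-288)² = 36474 + 82944 = 119418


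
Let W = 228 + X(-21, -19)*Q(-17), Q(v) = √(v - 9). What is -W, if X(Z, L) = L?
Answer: -228 + 19*I*√26 ≈ -228.0 + 96.881*I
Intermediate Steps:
Q(v) = √(-9 + v)
W = 228 - 19*I*√26 (W = 228 - 19*√(-9 - 17) = 228 - 19*I*√26 ≈ 228.0 - 96.881*I)
-W = -(228 - 19*I*√26) = -228 + 19*I*√26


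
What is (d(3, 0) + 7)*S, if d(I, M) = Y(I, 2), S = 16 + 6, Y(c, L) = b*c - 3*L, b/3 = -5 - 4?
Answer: -1760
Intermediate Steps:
b = -27 (b = 3*(-5 - 4) = 3*(-9) = -27)
Y(c, L) = -27*c - 3*L
S = 22
d(I, M) = -6 - 27*I (d(I, M) = -27*I - 3*2 = -27*I - 6 = -6 - 27*I)
(d(3, 0) + 7)*S = ((-6 - 27*3) + 7)*22 = ((-6 - 81) + 7)*22 = (-87 + 7)*22 = -80*22 = -1760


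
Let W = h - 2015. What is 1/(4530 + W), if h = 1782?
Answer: 1/4297 ≈ 0.00023272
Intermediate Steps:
W = -233 (W = 1782 - 2015 = -233)
1/(4530 + W) = 1/(4530 - 233) = 1/4297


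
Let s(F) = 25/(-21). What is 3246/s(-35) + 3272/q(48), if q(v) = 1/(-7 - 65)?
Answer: -5957766/25 ≈ -2.3831e+5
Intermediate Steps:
s(F) = -25/21 (s(F) = 25*(-1/21) = -25/21)
q(v) = -1/72 (q(v) = 1/(-72) = -1/72)
3246/s(-35) + 3272/q(48) = 3246/(-25/21) + 3272/(-1/72) = 3246*(-21/25) + 3272*(-72) = -68166/25 - 235584 = -5957766/25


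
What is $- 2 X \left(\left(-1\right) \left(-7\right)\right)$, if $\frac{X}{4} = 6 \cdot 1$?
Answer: $-336$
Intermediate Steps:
$X = 24$ ($X = 4 \cdot 6 \cdot 1 = 4 \cdot 6 = 24$)
$- 2 X \left(\left(-1\right) \left(-7\right)\right) = \left(-2\right) 24 \left(\left(-1\right) \left(-7\right)\right) = \left(-48\right) 7 = -336$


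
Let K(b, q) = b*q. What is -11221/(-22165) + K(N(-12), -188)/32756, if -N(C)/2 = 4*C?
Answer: -8119711/181509185 ≈ -0.044734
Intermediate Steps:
N(C) = -8*C
-11221/(-22165) + K(N(-12), -188)/32756 = -11221/(-22165) + (-8*(-12)*(-188))/32756 = -11221*(-1/22165) + (96*(-188))*(1/32756) = 11221/22165 - 18048*1/32756 = 11221/22165 - 4512/8189 = -8119711/181509185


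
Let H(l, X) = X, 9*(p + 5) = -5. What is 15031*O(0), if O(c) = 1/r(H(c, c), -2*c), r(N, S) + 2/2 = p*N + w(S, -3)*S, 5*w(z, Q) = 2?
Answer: -15031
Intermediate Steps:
w(z, Q) = 2/5 (w(z, Q) = (1/5)*2 = 2/5)
p = -50/9 (p = -5 + (1/9)*(-5) = -5 - 5/9 = -50/9 ≈ -5.5556)
r(N, S) = -1 - 50*N/9 + 2*S/5 (r(N, S) = -1 + (-50*N/9 + 2*S/5) = -1 - 50*N/9 + 2*S/5)
O(c) = 1/(-1 - 286*c/45) (O(c) = 1/(-1 - 50*c/9 + 2*(-2*c)/5) = 1/(-1 - 50*c/9 - 4*c/5) = 1/(-1 - 286*c/45))
15031*O(0) = 15031*(45/(-45 - 286*0)) = 15031*(45/(-45 + 0)) = 15031*(45/(-45)) = 15031*(45*(-1/45)) = 15031*(-1) = -15031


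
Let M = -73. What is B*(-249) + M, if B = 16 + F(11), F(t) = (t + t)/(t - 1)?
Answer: -23024/5 ≈ -4604.8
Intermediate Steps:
F(t) = 2*t/(-1 + t) (F(t) = (2*t)/(-1 + t) = 2*t/(-1 + t))
B = 91/5 (B = 16 + 2*11/(-1 + 11) = 16 + 2*11/10 = 16 + 2*11*(⅒) = 16 + 11/5 = 91/5 ≈ 18.200)
B*(-249) + M = (91/5)*(-249) - 73 = -22659/5 - 73 = -23024/5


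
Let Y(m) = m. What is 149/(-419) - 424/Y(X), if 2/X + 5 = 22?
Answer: -1510225/419 ≈ -3604.4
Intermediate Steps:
X = 2/17 (X = 2/(-5 + 22) = 2/17 ≈ 0.11765)
149/(-419) - 424/Y(X) = 149/(-419) - 424/2/17 = 149*(-1/419) - 424*17/2 = -149/419 - 3604 = -1510225/419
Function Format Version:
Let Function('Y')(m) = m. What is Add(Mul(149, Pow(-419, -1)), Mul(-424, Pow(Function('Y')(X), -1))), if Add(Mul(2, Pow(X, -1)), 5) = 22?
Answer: Rational(-1510225, 419) ≈ -3604.4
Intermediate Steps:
X = Rational(2, 17) (X = Mul(2, Pow(Add(-5, 22), -1)) = Mul(2, Pow(17, -1)) = Mul(2, Rational(1, 17)) = Rational(2, 17) ≈ 0.11765)
Add(Mul(149, Pow(-419, -1)), Mul(-424, Pow(Function('Y')(X), -1))) = Add(Mul(149, Pow(-419, -1)), Mul(-424, Pow(Rational(2, 17), -1))) = Add(Mul(149, Rational(-1, 419)), Mul(-424, Rational(17, 2))) = Add(Rational(-149, 419), -3604) = Rational(-1510225, 419)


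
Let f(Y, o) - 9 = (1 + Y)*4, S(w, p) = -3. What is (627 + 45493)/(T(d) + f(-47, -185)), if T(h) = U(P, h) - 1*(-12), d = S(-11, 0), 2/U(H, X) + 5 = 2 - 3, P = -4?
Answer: -13836/49 ≈ -282.37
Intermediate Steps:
U(H, X) = -1/3 (U(H, X) = 2/(-5 + (2 - 3)) = 2/(-5 - 1) = 2/(-6) = 2*(-1/6) = -1/3)
d = -3
T(h) = 35/3 (T(h) = -1/3 - 1*(-12) = -1/3 + 12 = 35/3)
f(Y, o) = 13 + 4*Y (f(Y, o) = 9 + (1 + Y)*4 = 9 + (4 + 4*Y) = 13 + 4*Y)
(627 + 45493)/(T(d) + f(-47, -185)) = (627 + 45493)/(35/3 + (13 + 4*(-47))) = 46120/(35/3 + (13 - 188)) = 46120/(35/3 - 175) = 46120/(-490/3) = 46120*(-3/490) = -13836/49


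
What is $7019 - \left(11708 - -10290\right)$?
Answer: $-14979$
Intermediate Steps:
$7019 - \left(11708 - -10290\right) = 7019 - \left(11708 + 10290\right) = 7019 - 21998 = -14979$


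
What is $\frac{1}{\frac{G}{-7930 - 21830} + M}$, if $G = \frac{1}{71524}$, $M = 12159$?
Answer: $\frac{2128554240}{25881091004159} \approx 8.2244 \cdot 10^{-5}$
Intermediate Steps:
$G = \frac{1}{71524} \approx 1.3981 \cdot 10^{-5}$
$\frac{1}{\frac{G}{-7930 - 21830} + M} = \frac{1}{\frac{1}{71524 \left(-7930 - 21830\right)} + 12159} = \frac{1}{\frac{1}{71524 \left(-29760\right)} + 12159} = \frac{1}{\frac{1}{71524} \left(- \frac{1}{29760}\right) + 12159} = \frac{1}{- \frac{1}{2128554240} + 12159} = \frac{1}{\frac{25881091004159}{2128554240}} = \frac{2128554240}{25881091004159}$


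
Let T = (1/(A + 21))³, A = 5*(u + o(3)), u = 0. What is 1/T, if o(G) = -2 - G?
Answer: -64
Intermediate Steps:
A = -25 (A = 5*(0 + (-2 - 1*3)) = 5*(0 + (-2 - 3)) = 5*(0 - 5) = 5*(-5) = -25)
T = -1/64 (T = (1/(-25 + 21))³ = (1/(-4))³ = (-¼)³ = -1/64 ≈ -0.015625)
1/T = 1/(-1/64) = -64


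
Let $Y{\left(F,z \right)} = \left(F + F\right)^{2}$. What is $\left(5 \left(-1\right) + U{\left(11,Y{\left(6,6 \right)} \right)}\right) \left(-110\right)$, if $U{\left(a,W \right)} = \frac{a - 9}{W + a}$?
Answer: $\frac{17006}{31} \approx 548.58$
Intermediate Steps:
$Y{\left(F,z \right)} = 4 F^{2}$ ($Y{\left(F,z \right)} = \left(2 F\right)^{2} = 4 F^{2}$)
$U{\left(a,W \right)} = \frac{-9 + a}{W + a}$
$\left(5 \left(-1\right) + U{\left(11,Y{\left(6,6 \right)} \right)}\right) \left(-110\right) = \left(5 \left(-1\right) + \frac{-9 + 11}{4 \cdot 6^{2} + 11}\right) \left(-110\right) = \left(-5 + \frac{1}{4 \cdot 36 + 11} \cdot 2\right) \left(-110\right) = \left(-5 + \frac{1}{144 + 11} \cdot 2\right) \left(-110\right) = \left(-5 + \frac{1}{155} \cdot 2\right) \left(-110\right) = \left(-5 + \frac{2}{155}\right) \left(-110\right) = \left(- \frac{773}{155}\right) \left(-110\right) = \frac{17006}{31}$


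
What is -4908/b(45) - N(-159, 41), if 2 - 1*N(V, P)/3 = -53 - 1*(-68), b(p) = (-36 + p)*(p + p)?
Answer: 4447/135 ≈ 32.941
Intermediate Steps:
b(p) = 2*p*(-36 + p) (b(p) = (-36 + p)*(2*p) = 2*p*(-36 + p))
N(V, P) = -39 (N(V, P) = 6 - 3*(-53 - 1*(-68)) = 6 - 3*(-53 + 68) = 6 - 3*15 = 6 - 45 = -39)
-4908/b(45) - N(-159, 41) = -4908*1/(90*(-36 + 45)) - 1*(-39) = -4908/(2*45*9) + 39 = -4908/810 + 39 = -4908*1/810 + 39 = -818/135 + 39 = 4447/135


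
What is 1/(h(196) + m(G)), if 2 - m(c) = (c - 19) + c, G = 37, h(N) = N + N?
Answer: 1/339 ≈ 0.0029499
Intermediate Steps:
h(N) = 2*N
m(c) = 21 - 2*c (m(c) = 2 - ((c - 19) + c) = 2 - ((-19 + c) + c) = 2 - (-19 + 2*c) = 2 + (19 - 2*c) = 21 - 2*c)
1/(h(196) + m(G)) = 1/(2*196 + (21 - 2*37)) = 1/(392 + (21 - 74)) = 1/(392 - 53) = 1/339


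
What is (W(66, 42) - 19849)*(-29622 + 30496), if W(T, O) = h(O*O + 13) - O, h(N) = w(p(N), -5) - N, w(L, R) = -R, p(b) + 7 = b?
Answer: -18933462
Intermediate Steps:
p(b) = -7 + b
h(N) = 5 - N (h(N) = -1*(-5) - N = 5 - N)
W(T, O) = -8 - O - O² (W(T, O) = (5 - (O*O + 13)) - O = (5 - (O² + 13)) - O = (5 - (13 + O²)) - O = (5 + (-13 - O²)) - O = (-8 - O²) - O = -8 - O - O²)
(W(66, 42) - 19849)*(-29622 + 30496) = ((-8 - 1*42 - 1*42²) - 19849)*(-29622 + 30496) = ((-8 - 42 - 1*1764) - 19849)*874 = ((-8 - 42 - 1764) - 19849)*874 = (-1814 - 19849)*874 = -21663*874 = -18933462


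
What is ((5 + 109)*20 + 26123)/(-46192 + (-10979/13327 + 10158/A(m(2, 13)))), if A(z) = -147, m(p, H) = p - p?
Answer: -18547812269/30210101609 ≈ -0.61396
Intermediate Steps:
m(p, H) = 0
((5 + 109)*20 + 26123)/(-46192 + (-10979/13327 + 10158/A(m(2, 13)))) = ((5 + 109)*20 + 26123)/(-46192 + (-10979/13327 + 10158/(-147))) = (114*20 + 26123)/(-46192 + (-10979*1/13327 + 10158*(-1/147))) = (2280 + 26123)/(-46192 + (-10979/13327 - 3386/49)) = 28403/(-46192 - 45663193/653023) = 28403/(-30210101609/653023) = 28403*(-653023/30210101609) = -18547812269/30210101609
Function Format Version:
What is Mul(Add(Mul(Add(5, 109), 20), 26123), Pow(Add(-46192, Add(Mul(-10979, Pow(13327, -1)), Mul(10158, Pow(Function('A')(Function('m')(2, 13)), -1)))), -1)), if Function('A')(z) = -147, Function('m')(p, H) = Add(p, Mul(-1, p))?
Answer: Rational(-18547812269, 30210101609) ≈ -0.61396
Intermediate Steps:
Function('m')(p, H) = 0
Mul(Add(Mul(Add(5, 109), 20), 26123), Pow(Add(-46192, Add(Mul(-10979, Pow(13327, -1)), Mul(10158, Pow(Function('A')(Function('m')(2, 13)), -1)))), -1)) = Mul(Add(Mul(Add(5, 109), 20), 26123), Pow(Add(-46192, Add(Mul(-10979, Pow(13327, -1)), Mul(10158, Pow(-147, -1)))), -1)) = Mul(Add(Mul(114, 20), 26123), Pow(Add(-46192, Add(Mul(-10979, Rational(1, 13327)), Mul(10158, Rational(-1, 147)))), -1)) = Mul(Add(2280, 26123), Pow(Add(-46192, Add(Rational(-10979, 13327), Rational(-3386, 49))), -1)) = Mul(28403, Pow(Add(-46192, Rational(-45663193, 653023)), -1)) = Mul(28403, Pow(Rational(-30210101609, 653023), -1)) = Mul(28403, Rational(-653023, 30210101609)) = Rational(-18547812269, 30210101609)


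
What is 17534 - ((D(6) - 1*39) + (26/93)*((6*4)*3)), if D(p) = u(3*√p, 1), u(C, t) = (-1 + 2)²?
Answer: 544108/31 ≈ 17552.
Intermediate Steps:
u(C, t) = 1 (u(C, t) = 1² = 1)
D(p) = 1
17534 - ((D(6) - 1*39) + (26/93)*((6*4)*3)) = 17534 - ((1 - 1*39) + (26/93)*((6*4)*3)) = 17534 - ((1 - 39) + (26*(1/93))*(24*3)) = 17534 - (-38 + (26/93)*72) = 17534 - (-38 + 624/31) = 17534 - 1*(-554/31) = 17534 + 554/31 = 544108/31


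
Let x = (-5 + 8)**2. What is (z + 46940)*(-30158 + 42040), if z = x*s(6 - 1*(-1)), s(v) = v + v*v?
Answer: 563729608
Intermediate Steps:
s(v) = v + v**2
x = 9 (x = 3**2 = 9)
z = 504 (z = 9*((6 - 1*(-1))*(1 + (6 - 1*(-1)))) = 9*((6 + 1)*(1 + (6 + 1))) = 9*(7*(1 + 7)) = 9*(7*8) = 9*56 = 504)
(z + 46940)*(-30158 + 42040) = (504 + 46940)*(-30158 + 42040) = 47444*11882 = 563729608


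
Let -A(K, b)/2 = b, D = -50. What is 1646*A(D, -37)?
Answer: 121804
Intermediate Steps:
A(K, b) = -2*b
1646*A(D, -37) = 1646*(-2*(-37)) = 1646*74 = 121804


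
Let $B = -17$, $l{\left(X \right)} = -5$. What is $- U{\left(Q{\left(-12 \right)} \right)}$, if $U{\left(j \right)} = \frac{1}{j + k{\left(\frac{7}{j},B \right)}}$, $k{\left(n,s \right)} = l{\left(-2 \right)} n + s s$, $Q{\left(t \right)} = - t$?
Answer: $- \frac{12}{3577} \approx -0.0033548$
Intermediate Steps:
$k{\left(n,s \right)} = s^{2} - 5 n$ ($k{\left(n,s \right)} = - 5 n + s s = - 5 n + s^{2} = s^{2} - 5 n$)
$U{\left(j \right)} = \frac{1}{289 + j - \frac{35}{j}}$ ($U{\left(j \right)} = \frac{1}{j + \left(\left(-17\right)^{2} - 5 \frac{7}{j}\right)} = \frac{1}{j + \left(289 - \frac{35}{j}\right)} = \frac{1}{289 + j - \frac{35}{j}}$)
$- U{\left(Q{\left(-12 \right)} \right)} = - \frac{\left(-1\right) \left(-12\right)}{-35 + \left(\left(-1\right) \left(-12\right)\right)^{2} + 289 \left(\left(-1\right) \left(-12\right)\right)} = - \frac{12}{-35 + 12^{2} + 289 \cdot 12} = - \frac{12}{-35 + 144 + 3468} = - \frac{12}{3577}$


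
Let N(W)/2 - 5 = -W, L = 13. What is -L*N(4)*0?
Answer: 0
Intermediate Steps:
N(W) = 10 - 2*W (N(W) = 10 + 2*(-W) = 10 - 2*W)
-L*N(4)*0 = -13*(10 - 2*4)*0 = -13*(10 - 8)*0 = -13*2*0 = -26*0 = -1*0 = 0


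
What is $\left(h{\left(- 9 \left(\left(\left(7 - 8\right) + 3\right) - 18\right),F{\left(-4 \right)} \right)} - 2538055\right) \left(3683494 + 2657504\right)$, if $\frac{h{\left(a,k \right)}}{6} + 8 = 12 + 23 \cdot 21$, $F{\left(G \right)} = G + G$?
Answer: $-16075273282734$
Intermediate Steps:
$F{\left(G \right)} = 2 G$
$h{\left(a,k \right)} = 2922$ ($h{\left(a,k \right)} = -48 + 6 \left(12 + 23 \cdot 21\right) = -48 + 6 \left(12 + 483\right) = -48 + 6 \cdot 495 = -48 + 2970 = 2922$)
$\left(h{\left(- 9 \left(\left(\left(7 - 8\right) + 3\right) - 18\right),F{\left(-4 \right)} \right)} - 2538055\right) \left(3683494 + 2657504\right) = \left(2922 - 2538055\right) \left(3683494 + 2657504\right) = \left(-2535133\right) 6340998 = -16075273282734$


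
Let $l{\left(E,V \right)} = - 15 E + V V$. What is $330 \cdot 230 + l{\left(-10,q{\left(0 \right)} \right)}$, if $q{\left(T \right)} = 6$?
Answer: $76086$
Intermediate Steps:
$l{\left(E,V \right)} = V^{2} - 15 E$ ($l{\left(E,V \right)} = - 15 E + V^{2} = V^{2} - 15 E$)
$330 \cdot 230 + l{\left(-10,q{\left(0 \right)} \right)} = 330 \cdot 230 + \left(6^{2} - -150\right) = 75900 + \left(36 + 150\right) = 75900 + 186 = 76086$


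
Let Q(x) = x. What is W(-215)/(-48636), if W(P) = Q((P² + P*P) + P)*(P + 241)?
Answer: -399685/8106 ≈ -49.307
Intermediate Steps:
W(P) = (241 + P)*(P + 2*P²) (W(P) = ((P² + P*P) + P)*(P + 241) = ((P² + P²) + P)*(241 + P) = (2*P² + P)*(241 + P) = (P + 2*P²)*(241 + P) = (241 + P)*(P + 2*P²))
W(-215)/(-48636) = -215*(1 + 2*(-215))*(241 - 215)/(-48636) = -215*(1 - 430)*26*(-1/48636) = -215*(-429)*26*(-1/48636) = 2398110*(-1/48636) = -399685/8106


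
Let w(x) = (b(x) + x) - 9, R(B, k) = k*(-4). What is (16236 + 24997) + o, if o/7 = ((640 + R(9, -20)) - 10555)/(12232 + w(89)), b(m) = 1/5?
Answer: 2538000488/61561 ≈ 41227.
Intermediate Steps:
b(m) = ⅕
R(B, k) = -4*k
w(x) = -44/5 + x (w(x) = (⅕ + x) - 9 = -44/5 + x)
o = -344225/61561 (o = 7*(((640 - 4*(-20)) - 10555)/(12232 + (-44/5 + 89))) = 7*(((640 + 80) - 10555)/(12232 + 401/5)) = 7*((720 - 10555)/(61561/5)) = 7*(-9835*5/61561) = 7*(-49175/61561) = -344225/61561 ≈ -5.5916)
(16236 + 24997) + o = (16236 + 24997) - 344225/61561 = 41233 - 344225/61561 = 2538000488/61561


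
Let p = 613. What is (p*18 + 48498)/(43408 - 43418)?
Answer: -29766/5 ≈ -5953.2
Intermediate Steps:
(p*18 + 48498)/(43408 - 43418) = (613*18 + 48498)/(43408 - 43418) = (11034 + 48498)/(-10) = 59532*(-1/10) = -29766/5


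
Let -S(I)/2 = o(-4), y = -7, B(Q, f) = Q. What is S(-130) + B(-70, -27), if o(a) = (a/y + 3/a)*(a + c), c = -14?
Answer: -535/7 ≈ -76.429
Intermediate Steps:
o(a) = (-14 + a)*(3/a - a/7) (o(a) = (a/(-7) + 3/a)*(a - 14) = (a*(-1/7) + 3/a)*(-14 + a) = (-a/7 + 3/a)*(-14 + a) = (3/a - a/7)*(-14 + a) = (-14 + a)*(3/a - a/7))
S(I) = -45/7 (S(I) = -2*(3 - 42/(-4) + 2*(-4) - 1/7*(-4)**2) = -2*(3 - 42*(-1/4) - 8 - 1/7*16) = -2*(3 + 21/2 - 8 - 16/7) = -2*45/14 = -45/7)
S(-130) + B(-70, -27) = -45/7 - 70 = -535/7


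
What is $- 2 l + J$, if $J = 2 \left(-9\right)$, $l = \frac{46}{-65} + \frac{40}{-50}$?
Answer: $- \frac{974}{65} \approx -14.985$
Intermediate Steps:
$l = - \frac{98}{65}$ ($l = 46 \left(- \frac{1}{65}\right) + 40 \left(- \frac{1}{50}\right) = - \frac{46}{65} - \frac{4}{5} = - \frac{98}{65} \approx -1.5077$)
$J = -18$
$- 2 l + J = \left(-2\right) \left(- \frac{98}{65}\right) - 18 = \frac{196}{65} - 18 = - \frac{974}{65}$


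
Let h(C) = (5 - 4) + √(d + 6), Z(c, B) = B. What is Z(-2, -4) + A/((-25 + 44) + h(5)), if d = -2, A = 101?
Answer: 13/22 ≈ 0.59091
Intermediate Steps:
h(C) = 3 (h(C) = (5 - 4) + √(-2 + 6) = 1 + √4 = 1 + 2 = 3)
Z(-2, -4) + A/((-25 + 44) + h(5)) = -4 + 101/((-25 + 44) + 3) = -4 + 101/(19 + 3) = -4 + 101/22 = 13/22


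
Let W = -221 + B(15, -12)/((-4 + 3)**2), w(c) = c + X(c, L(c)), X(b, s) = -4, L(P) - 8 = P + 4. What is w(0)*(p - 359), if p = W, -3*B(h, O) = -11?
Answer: 6916/3 ≈ 2305.3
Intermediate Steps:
L(P) = 12 + P (L(P) = 8 + (P + 4) = 8 + (4 + P) = 12 + P)
B(h, O) = 11/3 (B(h, O) = -1/3*(-11) = 11/3)
w(c) = -4 + c (w(c) = c - 4 = -4 + c)
W = -652/3 (W = -221 + 11/(3*((-4 + 3)**2)) = -221 + 11/(3*((-1)**2)) = -221 + (11/3)/1 = -221 + (11/3)*1 = -221 + 11/3 = -652/3 ≈ -217.33)
p = -652/3 ≈ -217.33
w(0)*(p - 359) = (-4 + 0)*(-652/3 - 359) = -4*(-1729/3) = 6916/3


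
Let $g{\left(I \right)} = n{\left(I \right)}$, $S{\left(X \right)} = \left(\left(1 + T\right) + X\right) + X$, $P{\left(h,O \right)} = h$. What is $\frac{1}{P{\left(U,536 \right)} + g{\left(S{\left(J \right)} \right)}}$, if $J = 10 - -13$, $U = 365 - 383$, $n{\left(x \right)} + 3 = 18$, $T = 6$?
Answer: $- \frac{1}{3} \approx -0.33333$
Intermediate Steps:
$n{\left(x \right)} = 15$ ($n{\left(x \right)} = -3 + 18 = 15$)
$U = -18$
$J = 23$ ($J = 10 + 13 = 23$)
$S{\left(X \right)} = 7 + 2 X$ ($S{\left(X \right)} = \left(\left(1 + 6\right) + X\right) + X = \left(7 + X\right) + X = 7 + 2 X$)
$g{\left(I \right)} = 15$
$\frac{1}{P{\left(U,536 \right)} + g{\left(S{\left(J \right)} \right)}} = \frac{1}{-18 + 15} = \frac{1}{-3} = - \frac{1}{3}$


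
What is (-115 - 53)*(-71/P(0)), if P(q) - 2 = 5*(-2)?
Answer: -1491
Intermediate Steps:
P(q) = -8 (P(q) = 2 + 5*(-2) = 2 - 10 = -8)
(-115 - 53)*(-71/P(0)) = (-115 - 53)*(-71/(-8)) = -(-11928)*(-1)/8 = -168*71/8 = -1491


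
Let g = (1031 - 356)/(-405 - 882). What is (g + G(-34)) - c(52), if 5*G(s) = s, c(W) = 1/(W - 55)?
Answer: -14996/2145 ≈ -6.9911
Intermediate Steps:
c(W) = 1/(-55 + W)
G(s) = s/5
g = -75/143 (g = 675/(-1287) = 675*(-1/1287) = -75/143 ≈ -0.52448)
(g + G(-34)) - c(52) = (-75/143 + (⅕)*(-34)) - 1/(-55 + 52) = (-75/143 - 34/5) - 1/(-3) = -5237/715 - 1*(-⅓) = -5237/715 + ⅓ = -14996/2145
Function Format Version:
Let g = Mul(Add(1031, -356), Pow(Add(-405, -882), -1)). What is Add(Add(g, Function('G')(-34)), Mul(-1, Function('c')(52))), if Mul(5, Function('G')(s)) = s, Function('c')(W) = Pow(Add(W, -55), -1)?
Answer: Rational(-14996, 2145) ≈ -6.9911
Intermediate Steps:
Function('c')(W) = Pow(Add(-55, W), -1)
Function('G')(s) = Mul(Rational(1, 5), s)
g = Rational(-75, 143) (g = Mul(675, Pow(-1287, -1)) = Mul(675, Rational(-1, 1287)) = Rational(-75, 143) ≈ -0.52448)
Add(Add(g, Function('G')(-34)), Mul(-1, Function('c')(52))) = Add(Add(Rational(-75, 143), Mul(Rational(1, 5), -34)), Mul(-1, Pow(Add(-55, 52), -1))) = Add(Add(Rational(-75, 143), Rational(-34, 5)), Mul(-1, Pow(-3, -1))) = Add(Rational(-5237, 715), Mul(-1, Rational(-1, 3))) = Add(Rational(-5237, 715), Rational(1, 3)) = Rational(-14996, 2145)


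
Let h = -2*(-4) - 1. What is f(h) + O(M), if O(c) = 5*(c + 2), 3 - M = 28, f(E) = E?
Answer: -108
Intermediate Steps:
h = 7 (h = 8 - 1 = 7)
M = -25 (M = 3 - 1*28 = 3 - 28 = -25)
O(c) = 10 + 5*c (O(c) = 5*(2 + c) = 10 + 5*c)
f(h) + O(M) = 7 + (10 + 5*(-25)) = 7 + (10 - 125) = 7 - 115 = -108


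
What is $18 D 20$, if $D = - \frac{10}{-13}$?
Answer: $\frac{3600}{13} \approx 276.92$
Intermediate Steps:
$D = \frac{10}{13}$ ($D = \left(-10\right) \left(- \frac{1}{13}\right) = \frac{10}{13} \approx 0.76923$)
$18 D 20 = 18 \cdot \frac{10}{13} \cdot 20 = \frac{180}{13} \cdot 20 = \frac{3600}{13}$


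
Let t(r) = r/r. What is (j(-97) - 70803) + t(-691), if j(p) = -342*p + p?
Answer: -37725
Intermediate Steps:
j(p) = -341*p
t(r) = 1
(j(-97) - 70803) + t(-691) = (-341*(-97) - 70803) + 1 = (33077 - 70803) + 1 = -37726 + 1 = -37725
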